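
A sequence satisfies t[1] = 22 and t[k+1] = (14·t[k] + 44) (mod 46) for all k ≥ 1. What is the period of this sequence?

We have t[1] = 22,  t[2] = 30,  t[3] = 4,  t[4] = 8,  t[5] = 18,  t[6] = 20,  t[7] = 2,  t[8] = 26,  t[9] = 40,  t[10] = 6,  t[11] = 36,  t[12] = 42,  t[13] = 34,  t[14] = 14,  t[15] = 10,  t[16] = 0,  t[17] = 44,  t[18] = 16,  t[19] = 38,  t[20] = 24,  t[21] = 12,  t[22] = 28,  t[23] = 22.
Since t[23] = t[1] = 22, the sequence is periodic with period 22.

22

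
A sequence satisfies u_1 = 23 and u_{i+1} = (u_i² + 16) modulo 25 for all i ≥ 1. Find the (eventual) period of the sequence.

We have u_1 = 23,  u_2 = 20,  u_3 = 16,  u_4 = 22,  u_5 = 0,  u_6 = 16.
Since u_6 = u_3 = 16, the sequence is eventually periodic: after a pre-period of length 2 it cycles with period 3.

3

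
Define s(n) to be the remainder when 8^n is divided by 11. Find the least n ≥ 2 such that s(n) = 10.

Listing terms: s(1) = 8; s(2) = 9; s(3) = 6; s(4) = 4; s(5) = 10; s(6) = 3; s(7) = 2; s(8) = 5; s(9) = 7; s(10) = 1; s(11) = 8.
Since s(11) = s(1) = 8, the sequence is periodic with period 10.
The value 10 first appears (with n ≥ 2) at s(5).

5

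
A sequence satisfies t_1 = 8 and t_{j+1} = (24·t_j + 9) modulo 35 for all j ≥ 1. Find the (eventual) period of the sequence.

6

We have t_1 = 8; t_2 = 26; t_3 = 3; t_4 = 11; t_5 = 28; t_6 = 16; t_7 = 8.
The sequence repeats with period 6.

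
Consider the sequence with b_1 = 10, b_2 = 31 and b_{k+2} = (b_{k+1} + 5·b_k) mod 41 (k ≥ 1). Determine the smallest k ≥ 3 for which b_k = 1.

Listing terms: b_1 = 10,  b_2 = 31,  b_3 = 40,  b_4 = 31,  b_5 = 26,  b_6 = 17,  b_7 = 24,  b_8 = 27,  b_9 = 24,  b_{10} = 36,  b_{11} = 33,  b_{12} = 8,  b_{13} = 9,  b_{14} = 8,  b_{15} = 12,  b_{16} = 11,  b_{17} = 30,  b_{18} = 3,  b_{19} = 30,  b_{20} = 4,  b_{21} = 31,  b_{22} = 10,  b_{23} = 1,  b_{24} = 10,  b_{25} = 15,  b_{26} = 24,  b_{27} = 17,  b_{28} = 14,  b_{29} = 17,  b_{30} = 5,  b_{31} = 8,  b_{32} = 33,  b_{33} = 32,  b_{34} = 33,  b_{35} = 29,  b_{36} = 30,  b_{37} = 11,  b_{38} = 38,  b_{39} = 11,  b_{40} = 37,  b_{41} = 10,  b_{42} = 31.
Since (b_{41}, b_{42}) = (b_1, b_2) = (10, 31) (two consecutive terms determine the rest), the sequence is periodic with period 40.
The value 1 first appears (with k ≥ 3) at b_{23}.

23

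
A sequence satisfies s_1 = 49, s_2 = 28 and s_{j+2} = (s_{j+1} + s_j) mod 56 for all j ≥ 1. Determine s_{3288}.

Computing terms: s_1 = 49, s_2 = 28, s_3 = 21, s_4 = 49, s_5 = 14, s_6 = 7, s_7 = 21, s_8 = 28, s_9 = 49, s_{10} = 21, s_{11} = 14, s_{12} = 35, s_{13} = 49, s_{14} = 28.
Since (s_{13}, s_{14}) = (s_1, s_2) = (49, 28) (two consecutive terms determine the rest), the sequence is periodic with period 12.
(3288 - 1) mod 12 = 11, so s_{3288} = s_{12} = 35.

35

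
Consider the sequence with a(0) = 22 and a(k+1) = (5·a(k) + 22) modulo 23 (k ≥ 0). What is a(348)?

10

a(0) = 22, a(1) = 17, a(2) = 15, a(3) = 5, a(4) = 1, a(5) = 4, a(6) = 19, a(7) = 2, a(8) = 9, a(9) = 21, a(10) = 12, a(11) = 13, a(12) = 18, a(13) = 20, a(14) = 7, a(15) = 11, a(16) = 8, a(17) = 16, a(18) = 10, a(19) = 3, a(20) = 14, a(21) = 0, a(22) = 22.
Since a(22) = a(0) = 22, the sequence is periodic with period 22.
(348 - 0) mod 22 = 18, so a(348) = a(18) = 10.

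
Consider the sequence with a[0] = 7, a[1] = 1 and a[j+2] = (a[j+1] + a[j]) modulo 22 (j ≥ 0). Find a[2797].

a[0] = 7,  a[1] = 1,  a[2] = 8,  a[3] = 9,  a[4] = 17,  a[5] = 4,  a[6] = 21,  a[7] = 3,  a[8] = 2,  a[9] = 5,  a[10] = 7,  a[11] = 12,  a[12] = 19,  a[13] = 9,  a[14] = 6,  a[15] = 15,  a[16] = 21,  a[17] = 14,  a[18] = 13,  a[19] = 5,  a[20] = 18,  a[21] = 1,  a[22] = 19,  a[23] = 20,  a[24] = 17,  a[25] = 15,  a[26] = 10,  a[27] = 3,  a[28] = 13,  a[29] = 16,  a[30] = 7,  a[31] = 1.
Since (a[30], a[31]) = (a[0], a[1]) = (7, 1) (two consecutive terms determine the rest), the sequence is periodic with period 30.
So a[2797] = a[0 + ((2797-0) mod 30)] = a[7] = 3.

3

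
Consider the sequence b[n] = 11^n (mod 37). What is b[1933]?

11

We have b[0] = 1; b[1] = 11; b[2] = 10; b[3] = 36; b[4] = 26; b[5] = 27; b[6] = 1.
The sequence repeats with period 6.
(1933 - 0) mod 6 = 1, so b[1933] = b[1] = 11.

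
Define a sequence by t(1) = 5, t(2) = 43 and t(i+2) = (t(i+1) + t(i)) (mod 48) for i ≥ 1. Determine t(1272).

38

Computing terms: t(1) = 5, t(2) = 43, t(3) = 0, t(4) = 43, t(5) = 43, t(6) = 38, t(7) = 33, t(8) = 23, t(9) = 8, t(10) = 31, t(11) = 39, t(12) = 22, t(13) = 13, t(14) = 35, t(15) = 0, t(16) = 35, t(17) = 35, t(18) = 22, t(19) = 9, t(20) = 31, t(21) = 40, t(22) = 23, t(23) = 15, t(24) = 38, t(25) = 5, t(26) = 43.
Since (t(25), t(26)) = (t(1), t(2)) = (5, 43) (two consecutive terms determine the rest), the sequence is periodic with period 24.
(1272 - 1) mod 24 = 23, so t(1272) = t(24) = 38.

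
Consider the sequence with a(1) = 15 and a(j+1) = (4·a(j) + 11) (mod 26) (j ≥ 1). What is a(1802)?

We have a(1) = 15, a(2) = 19, a(3) = 9, a(4) = 21, a(5) = 17, a(6) = 1, a(7) = 15.
The sequence repeats with period 6.
(1802 - 1) mod 6 = 1, so a(1802) = a(2) = 19.

19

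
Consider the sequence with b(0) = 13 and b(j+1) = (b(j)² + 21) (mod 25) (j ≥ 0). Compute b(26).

We have b(0) = 13, b(1) = 15, b(2) = 21, b(3) = 12, b(4) = 15.
Since b(4) = b(1) = 15, the sequence is eventually periodic: after a pre-period of length 1 it cycles with period 3.
For j ≥ 1, b(j) depends only on (j - 1) mod 3. (26 - 1) mod 3 = 1, so b(26) = b(2) = 21.

21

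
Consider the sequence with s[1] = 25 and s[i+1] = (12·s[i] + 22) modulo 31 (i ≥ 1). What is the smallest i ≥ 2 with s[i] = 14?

28

s[1] = 25, s[2] = 12, s[3] = 11, s[4] = 30, s[5] = 10, s[6] = 18, s[7] = 21, s[8] = 26, s[9] = 24, s[10] = 0, s[11] = 22, s[12] = 7, s[13] = 13, s[14] = 23, s[15] = 19, s[16] = 2, s[17] = 15, s[18] = 16, s[19] = 28, s[20] = 17, s[21] = 9, s[22] = 6, s[23] = 1, s[24] = 3, s[25] = 27, s[26] = 5, s[27] = 20, s[28] = 14, s[29] = 4, s[30] = 8, s[31] = 25.
Since s[31] = s[1] = 25, the sequence is periodic with period 30.
The value 14 first appears (with i ≥ 2) at s[28].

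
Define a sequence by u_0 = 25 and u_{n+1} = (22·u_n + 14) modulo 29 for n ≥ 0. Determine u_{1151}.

2

Listing terms: u_0 = 25, u_1 = 13, u_2 = 10, u_3 = 2, u_4 = 0, u_5 = 14, u_6 = 3, u_7 = 22, u_8 = 5, u_9 = 8, u_{10} = 16, u_{11} = 18, u_{12} = 4, u_{13} = 15, u_{14} = 25.
The sequence repeats with period 14.
(1151 - 0) mod 14 = 3, so u_{1151} = u_3 = 2.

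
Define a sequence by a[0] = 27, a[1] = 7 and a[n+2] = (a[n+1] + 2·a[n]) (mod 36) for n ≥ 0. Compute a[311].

Listing terms: a[0] = 27, a[1] = 7, a[2] = 25, a[3] = 3, a[4] = 17, a[5] = 23, a[6] = 21, a[7] = 31, a[8] = 1, a[9] = 27, a[10] = 29, a[11] = 11, a[12] = 33, a[13] = 19, a[14] = 13, a[15] = 15, a[16] = 5, a[17] = 35, a[18] = 9, a[19] = 7, a[20] = 25.
Since (a[19], a[20]) = (a[1], a[2]) = (7, 25) (two consecutive terms determine the rest), the sequence is eventually periodic: after a pre-period of length 1 it cycles with period 18.
For n ≥ 1, a[n] depends only on (n - 1) mod 18. (311 - 1) mod 18 = 4, so a[311] = a[5] = 23.

23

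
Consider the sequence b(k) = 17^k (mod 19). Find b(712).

b(0) = 1,  b(1) = 17,  b(2) = 4,  b(3) = 11,  b(4) = 16,  b(5) = 6,  b(6) = 7,  b(7) = 5,  b(8) = 9,  b(9) = 1.
The sequence repeats with period 9.
(712 - 0) mod 9 = 1, so b(712) = b(1) = 17.

17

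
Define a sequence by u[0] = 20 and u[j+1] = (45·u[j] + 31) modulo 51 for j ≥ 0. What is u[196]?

Listing terms: u[0] = 20,  u[1] = 13,  u[2] = 4,  u[3] = 7,  u[4] = 40,  u[5] = 46,  u[6] = 10,  u[7] = 22,  u[8] = 1,  u[9] = 25,  u[10] = 34,  u[11] = 31,  u[12] = 49,  u[13] = 43,  u[14] = 28,  u[15] = 16,  u[16] = 37,  u[17] = 13.
Since u[17] = u[1] = 13, the sequence is eventually periodic: after a pre-period of length 1 it cycles with period 16.
For j ≥ 1, u[j] depends only on (j - 1) mod 16. (196 - 1) mod 16 = 3, so u[196] = u[4] = 40.

40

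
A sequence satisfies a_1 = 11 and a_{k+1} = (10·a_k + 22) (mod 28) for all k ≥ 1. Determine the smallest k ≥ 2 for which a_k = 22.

6

Computing terms: a_1 = 11,  a_2 = 20,  a_3 = 26,  a_4 = 2,  a_5 = 14,  a_6 = 22,  a_7 = 18,  a_8 = 6,  a_9 = 26.
Since a_9 = a_3 = 26, the sequence is eventually periodic: after a pre-period of length 2 it cycles with period 6.
The value 22 first appears (with k ≥ 2) at a_6.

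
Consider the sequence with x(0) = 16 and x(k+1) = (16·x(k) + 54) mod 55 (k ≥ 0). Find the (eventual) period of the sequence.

5

We have x(0) = 16; x(1) = 35; x(2) = 9; x(3) = 33; x(4) = 32; x(5) = 16.
The sequence repeats with period 5.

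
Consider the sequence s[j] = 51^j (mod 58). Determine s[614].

Computing terms: s[1] = 51; s[2] = 49; s[3] = 5; s[4] = 23; s[5] = 13; s[6] = 25; s[7] = 57; s[8] = 7; s[9] = 9; s[10] = 53; s[11] = 35; s[12] = 45; s[13] = 33; s[14] = 1; s[15] = 51.
Since s[15] = s[1] = 51, the sequence is periodic with period 14.
(614 - 1) mod 14 = 11, so s[614] = s[12] = 45.

45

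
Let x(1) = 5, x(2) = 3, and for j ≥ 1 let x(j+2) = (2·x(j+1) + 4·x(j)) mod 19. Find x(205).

Listing terms: x(1) = 5,  x(2) = 3,  x(3) = 7,  x(4) = 7,  x(5) = 4,  x(6) = 17,  x(7) = 12,  x(8) = 16,  x(9) = 4,  x(10) = 15,  x(11) = 8,  x(12) = 0,  x(13) = 13,  x(14) = 7,  x(15) = 9,  x(16) = 8,  x(17) = 14,  x(18) = 3,  x(19) = 5,  x(20) = 3.
The sequence repeats with period 18.
(205 - 1) mod 18 = 6, so x(205) = x(7) = 12.

12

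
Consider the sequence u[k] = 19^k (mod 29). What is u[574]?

28

Listing terms: u[0] = 1,  u[1] = 19,  u[2] = 13,  u[3] = 15,  u[4] = 24,  u[5] = 21,  u[6] = 22,  u[7] = 12,  u[8] = 25,  u[9] = 11,  u[10] = 6,  u[11] = 27,  u[12] = 20,  u[13] = 3,  u[14] = 28,  u[15] = 10,  u[16] = 16,  u[17] = 14,  u[18] = 5,  u[19] = 8,  u[20] = 7,  u[21] = 17,  u[22] = 4,  u[23] = 18,  u[24] = 23,  u[25] = 2,  u[26] = 9,  u[27] = 26,  u[28] = 1.
Since u[28] = u[0] = 1, the sequence is periodic with period 28.
So u[574] = u[0 + ((574-0) mod 28)] = u[14] = 28.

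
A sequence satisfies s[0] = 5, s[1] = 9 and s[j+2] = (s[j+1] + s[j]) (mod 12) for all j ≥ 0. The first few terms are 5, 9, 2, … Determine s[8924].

10

We have s[0] = 5, s[1] = 9, s[2] = 2, s[3] = 11, s[4] = 1, s[5] = 0, s[6] = 1, s[7] = 1, s[8] = 2, s[9] = 3, s[10] = 5, s[11] = 8, s[12] = 1, s[13] = 9, s[14] = 10, s[15] = 7, s[16] = 5, s[17] = 0, s[18] = 5, s[19] = 5, s[20] = 10, s[21] = 3, s[22] = 1, s[23] = 4, s[24] = 5, s[25] = 9.
The sequence repeats with period 24.
So s[8924] = s[0 + ((8924-0) mod 24)] = s[20] = 10.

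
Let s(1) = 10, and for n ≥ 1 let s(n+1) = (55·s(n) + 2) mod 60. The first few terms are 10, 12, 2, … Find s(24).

Computing terms: s(1) = 10; s(2) = 12; s(3) = 2; s(4) = 52; s(5) = 42; s(6) = 32; s(7) = 22; s(8) = 12.
Since s(8) = s(2) = 12, the sequence is eventually periodic: after a pre-period of length 1 it cycles with period 6.
For n ≥ 2, s(n) depends only on (n - 2) mod 6. (24 - 2) mod 6 = 4, so s(24) = s(6) = 32.

32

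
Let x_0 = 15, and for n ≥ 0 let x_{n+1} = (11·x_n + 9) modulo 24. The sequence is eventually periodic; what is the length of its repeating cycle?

4

x_0 = 15, x_1 = 6, x_2 = 3, x_3 = 18, x_4 = 15.
The sequence repeats with period 4.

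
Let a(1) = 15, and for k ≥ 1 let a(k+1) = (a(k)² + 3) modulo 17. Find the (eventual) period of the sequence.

We have a(1) = 15; a(2) = 7; a(3) = 1; a(4) = 4; a(5) = 2; a(6) = 7.
Since a(6) = a(2) = 7, the sequence is eventually periodic: after a pre-period of length 1 it cycles with period 4.

4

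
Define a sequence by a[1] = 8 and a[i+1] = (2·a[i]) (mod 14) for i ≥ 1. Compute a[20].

Listing terms: a[1] = 8,  a[2] = 2,  a[3] = 4,  a[4] = 8.
Since a[4] = a[1] = 8, the sequence is periodic with period 3.
(20 - 1) mod 3 = 1, so a[20] = a[2] = 2.

2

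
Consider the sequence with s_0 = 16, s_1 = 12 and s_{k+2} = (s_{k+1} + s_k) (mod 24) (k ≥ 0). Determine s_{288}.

Computing terms: s_0 = 16,  s_1 = 12,  s_2 = 4,  s_3 = 16,  s_4 = 20,  s_5 = 12,  s_6 = 8,  s_7 = 20,  s_8 = 4,  s_9 = 0,  s_{10} = 4,  s_{11} = 4,  s_{12} = 8,  s_{13} = 12,  s_{14} = 20,  s_{15} = 8,  s_{16} = 4,  s_{17} = 12,  s_{18} = 16,  s_{19} = 4,  s_{20} = 20,  s_{21} = 0,  s_{22} = 20,  s_{23} = 20,  s_{24} = 16,  s_{25} = 12.
The sequence repeats with period 24.
So s_{288} = s_{0 + ((288-0) mod 24)} = s_0 = 16.

16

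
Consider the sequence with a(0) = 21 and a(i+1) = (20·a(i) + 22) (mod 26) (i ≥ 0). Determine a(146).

We have a(0) = 21,  a(1) = 0,  a(2) = 22,  a(3) = 20,  a(4) = 6,  a(5) = 12,  a(6) = 2,  a(7) = 10,  a(8) = 14,  a(9) = 16,  a(10) = 4,  a(11) = 24,  a(12) = 8,  a(13) = 0.
Since a(13) = a(1) = 0, the sequence is eventually periodic: after a pre-period of length 1 it cycles with period 12.
For i ≥ 1, a(i) depends only on (i - 1) mod 12. (146 - 1) mod 12 = 1, so a(146) = a(2) = 22.

22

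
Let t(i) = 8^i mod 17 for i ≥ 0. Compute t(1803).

Computing terms: t(0) = 1,  t(1) = 8,  t(2) = 13,  t(3) = 2,  t(4) = 16,  t(5) = 9,  t(6) = 4,  t(7) = 15,  t(8) = 1.
Since t(8) = t(0) = 1, the sequence is periodic with period 8.
(1803 - 0) mod 8 = 3, so t(1803) = t(3) = 2.

2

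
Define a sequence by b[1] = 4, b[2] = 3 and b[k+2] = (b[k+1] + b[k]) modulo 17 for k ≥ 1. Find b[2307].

We have b[1] = 4,  b[2] = 3,  b[3] = 7,  b[4] = 10,  b[5] = 0,  b[6] = 10,  b[7] = 10,  b[8] = 3,  b[9] = 13,  b[10] = 16,  b[11] = 12,  b[12] = 11,  b[13] = 6,  b[14] = 0,  b[15] = 6,  b[16] = 6,  b[17] = 12,  b[18] = 1,  b[19] = 13,  b[20] = 14,  b[21] = 10,  b[22] = 7,  b[23] = 0,  b[24] = 7,  b[25] = 7,  b[26] = 14,  b[27] = 4,  b[28] = 1,  b[29] = 5,  b[30] = 6,  b[31] = 11,  b[32] = 0,  b[33] = 11,  b[34] = 11,  b[35] = 5,  b[36] = 16,  b[37] = 4,  b[38] = 3.
Since (b[37], b[38]) = (b[1], b[2]) = (4, 3) (two consecutive terms determine the rest), the sequence is periodic with period 36.
(2307 - 1) mod 36 = 2, so b[2307] = b[3] = 7.

7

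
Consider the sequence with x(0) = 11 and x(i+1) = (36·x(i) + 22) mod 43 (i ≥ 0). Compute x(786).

11

We have x(0) = 11,  x(1) = 31,  x(2) = 20,  x(3) = 11.
The sequence repeats with period 3.
(786 - 0) mod 3 = 0, so x(786) = x(0) = 11.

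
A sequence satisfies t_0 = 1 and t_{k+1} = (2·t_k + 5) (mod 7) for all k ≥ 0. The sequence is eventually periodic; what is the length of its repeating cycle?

Computing terms: t_0 = 1; t_1 = 0; t_2 = 5; t_3 = 1.
Since t_3 = t_0 = 1, the sequence is periodic with period 3.

3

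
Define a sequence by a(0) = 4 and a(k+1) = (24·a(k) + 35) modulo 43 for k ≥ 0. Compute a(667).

35

We have a(0) = 4, a(1) = 2, a(2) = 40, a(3) = 6, a(4) = 7, a(5) = 31, a(6) = 5, a(7) = 26, a(8) = 14, a(9) = 27, a(10) = 38, a(11) = 1, a(12) = 16, a(13) = 32, a(14) = 29, a(15) = 0, a(16) = 35, a(17) = 15, a(18) = 8, a(19) = 12, a(20) = 22, a(21) = 4.
The sequence repeats with period 21.
So a(667) = a(0 + ((667-0) mod 21)) = a(16) = 35.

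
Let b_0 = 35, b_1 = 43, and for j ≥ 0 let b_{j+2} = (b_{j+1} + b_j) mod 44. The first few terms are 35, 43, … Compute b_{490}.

35

Computing terms: b_0 = 35, b_1 = 43, b_2 = 34, b_3 = 33, b_4 = 23, b_5 = 12, b_6 = 35, b_7 = 3, b_8 = 38, b_9 = 41, b_{10} = 35, b_{11} = 32, b_{12} = 23, b_{13} = 11, b_{14} = 34, b_{15} = 1, b_{16} = 35, b_{17} = 36, b_{18} = 27, b_{19} = 19, b_{20} = 2, b_{21} = 21, b_{22} = 23, b_{23} = 0, b_{24} = 23, b_{25} = 23, b_{26} = 2, b_{27} = 25, b_{28} = 27, b_{29} = 8, b_{30} = 35, b_{31} = 43.
Since (b_{30}, b_{31}) = (b_0, b_1) = (35, 43) (two consecutive terms determine the rest), the sequence is periodic with period 30.
So b_{490} = b_{0 + ((490-0) mod 30)} = b_{10} = 35.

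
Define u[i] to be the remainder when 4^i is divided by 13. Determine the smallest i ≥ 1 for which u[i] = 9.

u[0] = 1, u[1] = 4, u[2] = 3, u[3] = 12, u[4] = 9, u[5] = 10, u[6] = 1.
The sequence repeats with period 6.
The value 9 first appears (with i ≥ 1) at u[4].

4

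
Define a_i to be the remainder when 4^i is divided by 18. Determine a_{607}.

4

We have a_0 = 1, a_1 = 4, a_2 = 16, a_3 = 10, a_4 = 4.
Since a_4 = a_1 = 4, the sequence is eventually periodic: after a pre-period of length 1 it cycles with period 3.
For i ≥ 1, a_i depends only on (i - 1) mod 3. (607 - 1) mod 3 = 0, so a_{607} = a_1 = 4.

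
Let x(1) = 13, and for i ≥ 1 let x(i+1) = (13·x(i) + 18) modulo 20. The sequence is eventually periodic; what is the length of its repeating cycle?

We have x(1) = 13,  x(2) = 7,  x(3) = 9,  x(4) = 15,  x(5) = 13.
The sequence repeats with period 4.

4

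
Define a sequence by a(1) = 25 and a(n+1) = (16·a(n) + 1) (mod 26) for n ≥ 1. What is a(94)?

25

We have a(1) = 25; a(2) = 11; a(3) = 21; a(4) = 25.
Since a(4) = a(1) = 25, the sequence is periodic with period 3.
So a(94) = a(1 + ((94-1) mod 3)) = a(1) = 25.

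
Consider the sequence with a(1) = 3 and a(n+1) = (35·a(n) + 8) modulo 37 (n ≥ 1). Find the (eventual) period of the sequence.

36

Computing terms: a(1) = 3; a(2) = 2; a(3) = 4; a(4) = 0; a(5) = 8; a(6) = 29; a(7) = 24; a(8) = 34; a(9) = 14; a(10) = 17; a(11) = 11; a(12) = 23; a(13) = 36; a(14) = 10; a(15) = 25; a(16) = 32; a(17) = 18; a(18) = 9; a(19) = 27; a(20) = 28; a(21) = 26; a(22) = 30; a(23) = 22; a(24) = 1; a(25) = 6; a(26) = 33; a(27) = 16; a(28) = 13; a(29) = 19; a(30) = 7; a(31) = 31; a(32) = 20; a(33) = 5; a(34) = 35; a(35) = 12; a(36) = 21; a(37) = 3.
The sequence repeats with period 36.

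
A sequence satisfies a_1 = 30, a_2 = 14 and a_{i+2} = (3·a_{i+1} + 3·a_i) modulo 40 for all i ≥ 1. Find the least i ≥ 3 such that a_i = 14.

10

Listing terms: a_1 = 30, a_2 = 14, a_3 = 12, a_4 = 38, a_5 = 30, a_6 = 4, a_7 = 22, a_8 = 38, a_9 = 20, a_{10} = 14, a_{11} = 22, a_{12} = 28, a_{13} = 30, a_{14} = 14.
Since (a_{13}, a_{14}) = (a_1, a_2) = (30, 14) (two consecutive terms determine the rest), the sequence is periodic with period 12.
The value 14 first appears (with i ≥ 3) at a_{10}.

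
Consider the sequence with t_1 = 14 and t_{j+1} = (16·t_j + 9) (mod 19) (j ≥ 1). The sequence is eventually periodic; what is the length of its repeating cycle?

9

Computing terms: t_1 = 14,  t_2 = 5,  t_3 = 13,  t_4 = 8,  t_5 = 4,  t_6 = 16,  t_7 = 18,  t_8 = 12,  t_9 = 11,  t_{10} = 14.
The sequence repeats with period 9.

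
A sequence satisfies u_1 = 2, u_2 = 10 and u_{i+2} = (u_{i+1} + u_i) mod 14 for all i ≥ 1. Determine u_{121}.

u_1 = 2, u_2 = 10, u_3 = 12, u_4 = 8, u_5 = 6, u_6 = 0, u_7 = 6, u_8 = 6, u_9 = 12, u_{10} = 4, u_{11} = 2, u_{12} = 6, u_{13} = 8, u_{14} = 0, u_{15} = 8, u_{16} = 8, u_{17} = 2, u_{18} = 10.
The sequence repeats with period 16.
So u_{121} = u_{1 + ((121-1) mod 16)} = u_9 = 12.

12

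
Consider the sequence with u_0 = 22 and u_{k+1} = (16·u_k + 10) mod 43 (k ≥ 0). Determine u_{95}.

4

u_0 = 22; u_1 = 18; u_2 = 40; u_3 = 5; u_4 = 4; u_5 = 31; u_6 = 33; u_7 = 22.
Since u_7 = u_0 = 22, the sequence is periodic with period 7.
(95 - 0) mod 7 = 4, so u_{95} = u_4 = 4.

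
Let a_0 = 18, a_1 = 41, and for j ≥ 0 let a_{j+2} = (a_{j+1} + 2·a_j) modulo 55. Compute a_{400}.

18

a_0 = 18; a_1 = 41; a_2 = 22; a_3 = 49; a_4 = 38; a_5 = 26; a_6 = 47; a_7 = 44; a_8 = 28; a_9 = 6; a_{10} = 7; a_{11} = 19; a_{12} = 33; a_{13} = 16; a_{14} = 27; a_{15} = 4; a_{16} = 3; a_{17} = 11; a_{18} = 17; a_{19} = 39; a_{20} = 18; a_{21} = 41.
The sequence repeats with period 20.
(400 - 0) mod 20 = 0, so a_{400} = a_0 = 18.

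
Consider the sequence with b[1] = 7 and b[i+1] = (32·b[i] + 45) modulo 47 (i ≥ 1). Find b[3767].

40

b[1] = 7; b[2] = 34; b[3] = 5; b[4] = 17; b[5] = 25; b[6] = 46; b[7] = 13; b[8] = 38; b[9] = 39; b[10] = 24; b[11] = 14; b[12] = 23; b[13] = 29; b[14] = 33; b[15] = 20; b[16] = 27; b[17] = 16; b[18] = 40; b[19] = 9; b[20] = 4; b[21] = 32; b[22] = 35; b[23] = 37; b[24] = 7.
The sequence repeats with period 23.
(3767 - 1) mod 23 = 17, so b[3767] = b[18] = 40.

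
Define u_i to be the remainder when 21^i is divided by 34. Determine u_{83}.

u_1 = 21, u_2 = 33, u_3 = 13, u_4 = 1, u_5 = 21.
The sequence repeats with period 4.
(83 - 1) mod 4 = 2, so u_{83} = u_3 = 13.

13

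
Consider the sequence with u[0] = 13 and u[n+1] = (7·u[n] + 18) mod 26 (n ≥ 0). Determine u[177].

Listing terms: u[0] = 13, u[1] = 5, u[2] = 1, u[3] = 25, u[4] = 11, u[5] = 17, u[6] = 7, u[7] = 15, u[8] = 19, u[9] = 21, u[10] = 9, u[11] = 3, u[12] = 13.
The sequence repeats with period 12.
(177 - 0) mod 12 = 9, so u[177] = u[9] = 21.

21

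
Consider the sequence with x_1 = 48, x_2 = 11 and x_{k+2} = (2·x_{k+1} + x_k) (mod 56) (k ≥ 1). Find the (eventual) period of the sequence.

We have x_1 = 48, x_2 = 11, x_3 = 14, x_4 = 39, x_5 = 36, x_6 = 55, x_7 = 34, x_8 = 11, x_9 = 0, x_{10} = 11, x_{11} = 22, x_{12} = 55, x_{13} = 20, x_{14} = 39, x_{15} = 42, x_{16} = 11, x_{17} = 8, x_{18} = 27, x_{19} = 6, x_{20} = 39, x_{21} = 28, x_{22} = 39, x_{23} = 50, x_{24} = 27, x_{25} = 48, x_{26} = 11.
Since (x_{25}, x_{26}) = (x_1, x_2) = (48, 11) (two consecutive terms determine the rest), the sequence is periodic with period 24.

24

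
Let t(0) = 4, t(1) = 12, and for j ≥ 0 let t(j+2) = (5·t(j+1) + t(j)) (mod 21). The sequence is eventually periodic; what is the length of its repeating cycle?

24

Listing terms: t(0) = 4, t(1) = 12, t(2) = 1, t(3) = 17, t(4) = 2, t(5) = 6, t(6) = 11, t(7) = 19, t(8) = 1, t(9) = 3, t(10) = 16, t(11) = 20, t(12) = 11, t(13) = 12, t(14) = 8, t(15) = 10, t(16) = 16, t(17) = 6, t(18) = 4, t(19) = 5, t(20) = 8, t(21) = 3, t(22) = 2, t(23) = 13, t(24) = 4, t(25) = 12.
The sequence repeats with period 24.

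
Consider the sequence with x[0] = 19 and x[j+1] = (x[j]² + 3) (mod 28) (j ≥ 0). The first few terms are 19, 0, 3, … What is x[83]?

Listing terms: x[0] = 19,  x[1] = 0,  x[2] = 3,  x[3] = 12,  x[4] = 7,  x[5] = 24,  x[6] = 19.
The sequence repeats with period 6.
(83 - 0) mod 6 = 5, so x[83] = x[5] = 24.

24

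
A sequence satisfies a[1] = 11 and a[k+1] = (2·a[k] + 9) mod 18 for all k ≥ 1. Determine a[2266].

We have a[1] = 11,  a[2] = 13,  a[3] = 17,  a[4] = 7,  a[5] = 5,  a[6] = 1,  a[7] = 11.
The sequence repeats with period 6.
So a[2266] = a[1 + ((2266-1) mod 6)] = a[4] = 7.

7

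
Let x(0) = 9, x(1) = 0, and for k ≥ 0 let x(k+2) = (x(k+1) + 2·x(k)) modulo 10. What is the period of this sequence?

4

Listing terms: x(0) = 9,  x(1) = 0,  x(2) = 8,  x(3) = 8,  x(4) = 4,  x(5) = 0,  x(6) = 8.
Since (x(5), x(6)) = (x(1), x(2)) = (0, 8) (two consecutive terms determine the rest), the sequence is eventually periodic: after a pre-period of length 1 it cycles with period 4.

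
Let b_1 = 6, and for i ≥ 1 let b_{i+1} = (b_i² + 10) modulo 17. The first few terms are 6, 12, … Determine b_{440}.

12

We have b_1 = 6,  b_2 = 12,  b_3 = 1,  b_4 = 11,  b_5 = 12.
Since b_5 = b_2 = 12, the sequence is eventually periodic: after a pre-period of length 1 it cycles with period 3.
For i ≥ 2, b_i depends only on (i - 2) mod 3. (440 - 2) mod 3 = 0, so b_{440} = b_2 = 12.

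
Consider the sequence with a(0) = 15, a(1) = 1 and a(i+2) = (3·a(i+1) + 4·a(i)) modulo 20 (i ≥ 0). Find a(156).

a(0) = 15,  a(1) = 1,  a(2) = 3,  a(3) = 13,  a(4) = 11,  a(5) = 5,  a(6) = 19,  a(7) = 17,  a(8) = 7,  a(9) = 9,  a(10) = 15,  a(11) = 1.
Since (a(10), a(11)) = (a(0), a(1)) = (15, 1) (two consecutive terms determine the rest), the sequence is periodic with period 10.
So a(156) = a(0 + ((156-0) mod 10)) = a(6) = 19.

19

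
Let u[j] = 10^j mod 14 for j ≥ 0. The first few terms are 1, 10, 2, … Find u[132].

We have u[0] = 1; u[1] = 10; u[2] = 2; u[3] = 6; u[4] = 4; u[5] = 12; u[6] = 8; u[7] = 10.
Since u[7] = u[1] = 10, the sequence is eventually periodic: after a pre-period of length 1 it cycles with period 6.
For j ≥ 1, u[j] depends only on (j - 1) mod 6. (132 - 1) mod 6 = 5, so u[132] = u[6] = 8.

8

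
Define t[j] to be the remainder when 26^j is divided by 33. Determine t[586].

4

Computing terms: t[1] = 26,  t[2] = 16,  t[3] = 20,  t[4] = 25,  t[5] = 23,  t[6] = 4,  t[7] = 5,  t[8] = 31,  t[9] = 14,  t[10] = 1,  t[11] = 26.
Since t[11] = t[1] = 26, the sequence is periodic with period 10.
(586 - 1) mod 10 = 5, so t[586] = t[6] = 4.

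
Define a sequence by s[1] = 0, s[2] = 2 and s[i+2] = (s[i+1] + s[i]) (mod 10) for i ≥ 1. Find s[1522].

2

We have s[1] = 0, s[2] = 2, s[3] = 2, s[4] = 4, s[5] = 6, s[6] = 0, s[7] = 6, s[8] = 6, s[9] = 2, s[10] = 8, s[11] = 0, s[12] = 8, s[13] = 8, s[14] = 6, s[15] = 4, s[16] = 0, s[17] = 4, s[18] = 4, s[19] = 8, s[20] = 2, s[21] = 0, s[22] = 2.
Since (s[21], s[22]) = (s[1], s[2]) = (0, 2) (two consecutive terms determine the rest), the sequence is periodic with period 20.
So s[1522] = s[1 + ((1522-1) mod 20)] = s[2] = 2.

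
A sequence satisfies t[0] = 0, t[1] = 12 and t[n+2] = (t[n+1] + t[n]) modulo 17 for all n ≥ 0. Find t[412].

12

We have t[0] = 0,  t[1] = 12,  t[2] = 12,  t[3] = 7,  t[4] = 2,  t[5] = 9,  t[6] = 11,  t[7] = 3,  t[8] = 14,  t[9] = 0,  t[10] = 14,  t[11] = 14,  t[12] = 11,  t[13] = 8,  t[14] = 2,  t[15] = 10,  t[16] = 12,  t[17] = 5,  t[18] = 0,  t[19] = 5,  t[20] = 5,  t[21] = 10,  t[22] = 15,  t[23] = 8,  t[24] = 6,  t[25] = 14,  t[26] = 3,  t[27] = 0,  t[28] = 3,  t[29] = 3,  t[30] = 6,  t[31] = 9,  t[32] = 15,  t[33] = 7,  t[34] = 5,  t[35] = 12,  t[36] = 0,  t[37] = 12.
The sequence repeats with period 36.
(412 - 0) mod 36 = 16, so t[412] = t[16] = 12.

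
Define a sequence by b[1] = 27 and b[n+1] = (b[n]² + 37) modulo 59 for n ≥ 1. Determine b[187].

Listing terms: b[1] = 27, b[2] = 58, b[3] = 38, b[4] = 6, b[5] = 14, b[6] = 56, b[7] = 46, b[8] = 29, b[9] = 52, b[10] = 27.
Since b[10] = b[1] = 27, the sequence is periodic with period 9.
So b[187] = b[1 + ((187-1) mod 9)] = b[7] = 46.

46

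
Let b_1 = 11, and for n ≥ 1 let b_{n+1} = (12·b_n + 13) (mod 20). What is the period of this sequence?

4

Computing terms: b_1 = 11,  b_2 = 5,  b_3 = 13,  b_4 = 9,  b_5 = 1,  b_6 = 5.
Since b_6 = b_2 = 5, the sequence is eventually periodic: after a pre-period of length 1 it cycles with period 4.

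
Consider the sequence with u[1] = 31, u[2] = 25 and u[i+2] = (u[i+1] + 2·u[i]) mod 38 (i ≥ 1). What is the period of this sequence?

18

Listing terms: u[1] = 31, u[2] = 25, u[3] = 11, u[4] = 23, u[5] = 7, u[6] = 15, u[7] = 29, u[8] = 21, u[9] = 3, u[10] = 7, u[11] = 13, u[12] = 27, u[13] = 15, u[14] = 31, u[15] = 23, u[16] = 9, u[17] = 17, u[18] = 35, u[19] = 31, u[20] = 25.
Since (u[19], u[20]) = (u[1], u[2]) = (31, 25) (two consecutive terms determine the rest), the sequence is periodic with period 18.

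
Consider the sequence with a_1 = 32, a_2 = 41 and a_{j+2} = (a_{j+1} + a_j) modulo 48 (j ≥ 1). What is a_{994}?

2

a_1 = 32; a_2 = 41; a_3 = 25; a_4 = 18; a_5 = 43; a_6 = 13; a_7 = 8; a_8 = 21; a_9 = 29; a_{10} = 2; a_{11} = 31; a_{12} = 33; a_{13} = 16; a_{14} = 1; a_{15} = 17; a_{16} = 18; a_{17} = 35; a_{18} = 5; a_{19} = 40; a_{20} = 45; a_{21} = 37; a_{22} = 34; a_{23} = 23; a_{24} = 9; a_{25} = 32; a_{26} = 41.
Since (a_{25}, a_{26}) = (a_1, a_2) = (32, 41) (two consecutive terms determine the rest), the sequence is periodic with period 24.
(994 - 1) mod 24 = 9, so a_{994} = a_{10} = 2.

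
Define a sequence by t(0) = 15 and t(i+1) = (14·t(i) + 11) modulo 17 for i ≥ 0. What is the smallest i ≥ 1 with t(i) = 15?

We have t(0) = 15; t(1) = 0; t(2) = 11; t(3) = 12; t(4) = 9; t(5) = 1; t(6) = 8; t(7) = 4; t(8) = 16; t(9) = 14; t(10) = 3; t(11) = 2; t(12) = 5; t(13) = 13; t(14) = 6; t(15) = 10; t(16) = 15.
Since t(16) = t(0) = 15, the sequence is periodic with period 16.
The value 15 next appears (with i ≥ 1) at t(16).

16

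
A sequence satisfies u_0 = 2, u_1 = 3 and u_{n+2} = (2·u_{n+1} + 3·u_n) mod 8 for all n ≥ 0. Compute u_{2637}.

Listing terms: u_0 = 2; u_1 = 3; u_2 = 4; u_3 = 1; u_4 = 6; u_5 = 7; u_6 = 0; u_7 = 5; u_8 = 2; u_9 = 3.
Since (u_8, u_9) = (u_0, u_1) = (2, 3) (two consecutive terms determine the rest), the sequence is periodic with period 8.
(2637 - 0) mod 8 = 5, so u_{2637} = u_5 = 7.

7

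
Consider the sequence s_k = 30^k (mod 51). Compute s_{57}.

Listing terms: s_0 = 1, s_1 = 30, s_2 = 33, s_3 = 21, s_4 = 18, s_5 = 30.
Since s_5 = s_1 = 30, the sequence is eventually periodic: after a pre-period of length 1 it cycles with period 4.
For k ≥ 1, s_k depends only on (k - 1) mod 4. (57 - 1) mod 4 = 0, so s_{57} = s_1 = 30.

30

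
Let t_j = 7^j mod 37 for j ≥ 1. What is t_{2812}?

33

t_1 = 7,  t_2 = 12,  t_3 = 10,  t_4 = 33,  t_5 = 9,  t_6 = 26,  t_7 = 34,  t_8 = 16,  t_9 = 1,  t_{10} = 7.
Since t_{10} = t_1 = 7, the sequence is periodic with period 9.
(2812 - 1) mod 9 = 3, so t_{2812} = t_4 = 33.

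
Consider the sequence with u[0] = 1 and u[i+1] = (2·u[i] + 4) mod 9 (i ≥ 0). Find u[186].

1

Listing terms: u[0] = 1, u[1] = 6, u[2] = 7, u[3] = 0, u[4] = 4, u[5] = 3, u[6] = 1.
Since u[6] = u[0] = 1, the sequence is periodic with period 6.
So u[186] = u[0 + ((186-0) mod 6)] = u[0] = 1.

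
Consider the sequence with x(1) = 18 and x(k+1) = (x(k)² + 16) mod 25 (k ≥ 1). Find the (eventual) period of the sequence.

x(1) = 18, x(2) = 15, x(3) = 16, x(4) = 22, x(5) = 0, x(6) = 16.
Since x(6) = x(3) = 16, the sequence is eventually periodic: after a pre-period of length 2 it cycles with period 3.

3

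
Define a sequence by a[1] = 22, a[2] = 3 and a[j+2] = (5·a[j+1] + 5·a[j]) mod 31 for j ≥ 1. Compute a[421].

Listing terms: a[1] = 22; a[2] = 3; a[3] = 1; a[4] = 20; a[5] = 12; a[6] = 5; a[7] = 23; a[8] = 16; a[9] = 9; a[10] = 1; a[11] = 19; a[12] = 7; a[13] = 6; a[14] = 3; a[15] = 14; a[16] = 23; a[17] = 30; a[18] = 17; a[19] = 18; a[20] = 20; a[21] = 4; a[22] = 27; a[23] = 0; a[24] = 11; a[25] = 24; a[26] = 20; a[27] = 3; a[28] = 22; a[29] = 1; a[30] = 22; a[31] = 22; a[32] = 3.
Since (a[31], a[32]) = (a[1], a[2]) = (22, 3) (two consecutive terms determine the rest), the sequence is periodic with period 30.
So a[421] = a[1 + ((421-1) mod 30)] = a[1] = 22.

22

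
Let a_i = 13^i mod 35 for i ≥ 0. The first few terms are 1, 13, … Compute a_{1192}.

Computing terms: a_0 = 1, a_1 = 13, a_2 = 29, a_3 = 27, a_4 = 1.
Since a_4 = a_0 = 1, the sequence is periodic with period 4.
(1192 - 0) mod 4 = 0, so a_{1192} = a_0 = 1.

1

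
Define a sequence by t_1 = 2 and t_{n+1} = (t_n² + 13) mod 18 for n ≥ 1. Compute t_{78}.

Listing terms: t_1 = 2; t_2 = 17; t_3 = 14; t_4 = 11; t_5 = 8; t_6 = 5; t_7 = 2.
The sequence repeats with period 6.
(78 - 1) mod 6 = 5, so t_{78} = t_6 = 5.

5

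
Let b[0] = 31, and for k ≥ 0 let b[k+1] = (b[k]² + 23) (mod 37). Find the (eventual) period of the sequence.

Listing terms: b[0] = 31,  b[1] = 22,  b[2] = 26,  b[3] = 33,  b[4] = 2,  b[5] = 27,  b[6] = 12,  b[7] = 19,  b[8] = 14,  b[9] = 34,  b[10] = 32,  b[11] = 11,  b[12] = 33.
Since b[12] = b[3] = 33, the sequence is eventually periodic: after a pre-period of length 3 it cycles with period 9.

9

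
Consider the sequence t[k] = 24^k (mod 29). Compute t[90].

Listing terms: t[1] = 24, t[2] = 25, t[3] = 20, t[4] = 16, t[5] = 7, t[6] = 23, t[7] = 1, t[8] = 24.
The sequence repeats with period 7.
So t[90] = t[1 + ((90-1) mod 7)] = t[6] = 23.

23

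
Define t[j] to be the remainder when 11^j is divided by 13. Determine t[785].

Computing terms: t[1] = 11,  t[2] = 4,  t[3] = 5,  t[4] = 3,  t[5] = 7,  t[6] = 12,  t[7] = 2,  t[8] = 9,  t[9] = 8,  t[10] = 10,  t[11] = 6,  t[12] = 1,  t[13] = 11.
The sequence repeats with period 12.
(785 - 1) mod 12 = 4, so t[785] = t[5] = 7.

7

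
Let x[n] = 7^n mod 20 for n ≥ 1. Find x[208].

1

We have x[1] = 7,  x[2] = 9,  x[3] = 3,  x[4] = 1,  x[5] = 7.
The sequence repeats with period 4.
(208 - 1) mod 4 = 3, so x[208] = x[4] = 1.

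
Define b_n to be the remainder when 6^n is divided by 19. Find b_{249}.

11

We have b_1 = 6; b_2 = 17; b_3 = 7; b_4 = 4; b_5 = 5; b_6 = 11; b_7 = 9; b_8 = 16; b_9 = 1; b_{10} = 6.
Since b_{10} = b_1 = 6, the sequence is periodic with period 9.
(249 - 1) mod 9 = 5, so b_{249} = b_6 = 11.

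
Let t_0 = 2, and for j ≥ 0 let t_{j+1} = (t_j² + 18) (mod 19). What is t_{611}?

8

Listing terms: t_0 = 2; t_1 = 3; t_2 = 8; t_3 = 6; t_4 = 16; t_5 = 8.
Since t_5 = t_2 = 8, the sequence is eventually periodic: after a pre-period of length 2 it cycles with period 3.
For j ≥ 2, t_j depends only on (j - 2) mod 3. (611 - 2) mod 3 = 0, so t_{611} = t_2 = 8.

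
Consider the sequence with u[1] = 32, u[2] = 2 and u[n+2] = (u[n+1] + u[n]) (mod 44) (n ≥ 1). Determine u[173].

34

Listing terms: u[1] = 32; u[2] = 2; u[3] = 34; u[4] = 36; u[5] = 26; u[6] = 18; u[7] = 0; u[8] = 18; u[9] = 18; u[10] = 36; u[11] = 10; u[12] = 2; u[13] = 12; u[14] = 14; u[15] = 26; u[16] = 40; u[17] = 22; u[18] = 18; u[19] = 40; u[20] = 14; u[21] = 10; u[22] = 24; u[23] = 34; u[24] = 14; u[25] = 4; u[26] = 18; u[27] = 22; u[28] = 40; u[29] = 18; u[30] = 14; u[31] = 32; u[32] = 2.
The sequence repeats with period 30.
So u[173] = u[1 + ((173-1) mod 30)] = u[23] = 34.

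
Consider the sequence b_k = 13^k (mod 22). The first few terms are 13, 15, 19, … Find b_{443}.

We have b_1 = 13,  b_2 = 15,  b_3 = 19,  b_4 = 5,  b_5 = 21,  b_6 = 9,  b_7 = 7,  b_8 = 3,  b_9 = 17,  b_{10} = 1,  b_{11} = 13.
The sequence repeats with period 10.
(443 - 1) mod 10 = 2, so b_{443} = b_3 = 19.

19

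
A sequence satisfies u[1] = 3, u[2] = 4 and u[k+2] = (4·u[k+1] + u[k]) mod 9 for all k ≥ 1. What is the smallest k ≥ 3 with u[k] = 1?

Listing terms: u[1] = 3, u[2] = 4, u[3] = 1, u[4] = 8, u[5] = 6, u[6] = 5, u[7] = 8, u[8] = 1, u[9] = 3, u[10] = 4.
Since (u[9], u[10]) = (u[1], u[2]) = (3, 4) (two consecutive terms determine the rest), the sequence is periodic with period 8.
The value 1 first appears (with k ≥ 3) at u[3].

3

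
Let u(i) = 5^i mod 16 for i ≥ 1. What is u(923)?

13

Computing terms: u(1) = 5, u(2) = 9, u(3) = 13, u(4) = 1, u(5) = 5.
Since u(5) = u(1) = 5, the sequence is periodic with period 4.
So u(923) = u(1 + ((923-1) mod 4)) = u(3) = 13.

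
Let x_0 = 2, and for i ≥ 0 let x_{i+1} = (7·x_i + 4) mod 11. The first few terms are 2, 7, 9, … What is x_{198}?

5

Computing terms: x_0 = 2; x_1 = 7; x_2 = 9; x_3 = 1; x_4 = 0; x_5 = 4; x_6 = 10; x_7 = 8; x_8 = 5; x_9 = 6; x_{10} = 2.
Since x_{10} = x_0 = 2, the sequence is periodic with period 10.
(198 - 0) mod 10 = 8, so x_{198} = x_8 = 5.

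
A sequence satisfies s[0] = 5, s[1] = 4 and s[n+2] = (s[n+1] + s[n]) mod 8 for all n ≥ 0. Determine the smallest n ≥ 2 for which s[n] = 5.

We have s[0] = 5,  s[1] = 4,  s[2] = 1,  s[3] = 5,  s[4] = 6,  s[5] = 3,  s[6] = 1,  s[7] = 4,  s[8] = 5,  s[9] = 1,  s[10] = 6,  s[11] = 7,  s[12] = 5,  s[13] = 4.
The sequence repeats with period 12.
The value 5 first appears (with n ≥ 2) at s[3].

3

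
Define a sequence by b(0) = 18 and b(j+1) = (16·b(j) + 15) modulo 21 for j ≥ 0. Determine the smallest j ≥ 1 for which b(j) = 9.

b(0) = 18,  b(1) = 9,  b(2) = 12,  b(3) = 18.
The sequence repeats with period 3.
The value 9 first appears (with j ≥ 1) at b(1).

1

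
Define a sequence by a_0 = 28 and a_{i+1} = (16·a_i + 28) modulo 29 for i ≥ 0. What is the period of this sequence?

Listing terms: a_0 = 28, a_1 = 12, a_2 = 17, a_3 = 10, a_4 = 14, a_5 = 20, a_6 = 0, a_7 = 28.
Since a_7 = a_0 = 28, the sequence is periodic with period 7.

7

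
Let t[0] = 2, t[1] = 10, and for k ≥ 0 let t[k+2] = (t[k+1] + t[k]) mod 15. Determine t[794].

Listing terms: t[0] = 2; t[1] = 10; t[2] = 12; t[3] = 7; t[4] = 4; t[5] = 11; t[6] = 0; t[7] = 11; t[8] = 11; t[9] = 7; t[10] = 3; t[11] = 10; t[12] = 13; t[13] = 8; t[14] = 6; t[15] = 14; t[16] = 5; t[17] = 4; t[18] = 9; t[19] = 13; t[20] = 7; t[21] = 5; t[22] = 12; t[23] = 2; t[24] = 14; t[25] = 1; t[26] = 0; t[27] = 1; t[28] = 1; t[29] = 2; t[30] = 3; t[31] = 5; t[32] = 8; t[33] = 13; t[34] = 6; t[35] = 4; t[36] = 10; t[37] = 14; t[38] = 9; t[39] = 8; t[40] = 2; t[41] = 10.
Since (t[40], t[41]) = (t[0], t[1]) = (2, 10) (two consecutive terms determine the rest), the sequence is periodic with period 40.
(794 - 0) mod 40 = 34, so t[794] = t[34] = 6.

6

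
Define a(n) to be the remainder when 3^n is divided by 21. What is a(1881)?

6

a(1) = 3,  a(2) = 9,  a(3) = 6,  a(4) = 18,  a(5) = 12,  a(6) = 15,  a(7) = 3.
The sequence repeats with period 6.
So a(1881) = a(1 + ((1881-1) mod 6)) = a(3) = 6.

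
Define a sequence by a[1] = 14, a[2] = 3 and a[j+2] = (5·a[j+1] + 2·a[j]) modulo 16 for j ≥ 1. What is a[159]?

15

Listing terms: a[1] = 14, a[2] = 3, a[3] = 11, a[4] = 13, a[5] = 7, a[6] = 13, a[7] = 15, a[8] = 5, a[9] = 7, a[10] = 13.
Since (a[9], a[10]) = (a[5], a[6]) = (7, 13) (two consecutive terms determine the rest), the sequence is eventually periodic: after a pre-period of length 4 it cycles with period 4.
For j ≥ 5, a[j] depends only on (j - 5) mod 4. (159 - 5) mod 4 = 2, so a[159] = a[7] = 15.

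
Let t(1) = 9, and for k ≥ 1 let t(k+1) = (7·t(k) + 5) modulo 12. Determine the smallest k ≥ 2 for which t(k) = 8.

2

Listing terms: t(1) = 9, t(2) = 8, t(3) = 1, t(4) = 0, t(5) = 5, t(6) = 4, t(7) = 9.
The sequence repeats with period 6.
The value 8 first appears (with k ≥ 2) at t(2).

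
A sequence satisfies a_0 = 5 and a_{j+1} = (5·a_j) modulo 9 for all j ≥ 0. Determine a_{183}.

Listing terms: a_0 = 5, a_1 = 7, a_2 = 8, a_3 = 4, a_4 = 2, a_5 = 1, a_6 = 5.
The sequence repeats with period 6.
(183 - 0) mod 6 = 3, so a_{183} = a_3 = 4.

4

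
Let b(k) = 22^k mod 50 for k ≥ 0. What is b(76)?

46

We have b(0) = 1, b(1) = 22, b(2) = 34, b(3) = 48, b(4) = 6, b(5) = 32, b(6) = 4, b(7) = 38, b(8) = 36, b(9) = 42, b(10) = 24, b(11) = 28, b(12) = 16, b(13) = 2, b(14) = 44, b(15) = 18, b(16) = 46, b(17) = 12, b(18) = 14, b(19) = 8, b(20) = 26, b(21) = 22.
Since b(21) = b(1) = 22, the sequence is eventually periodic: after a pre-period of length 1 it cycles with period 20.
For k ≥ 1, b(k) depends only on (k - 1) mod 20. (76 - 1) mod 20 = 15, so b(76) = b(16) = 46.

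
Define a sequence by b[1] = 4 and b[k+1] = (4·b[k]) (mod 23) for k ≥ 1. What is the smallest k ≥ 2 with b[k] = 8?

7

b[1] = 4, b[2] = 16, b[3] = 18, b[4] = 3, b[5] = 12, b[6] = 2, b[7] = 8, b[8] = 9, b[9] = 13, b[10] = 6, b[11] = 1, b[12] = 4.
The sequence repeats with period 11.
The value 8 first appears (with k ≥ 2) at b[7].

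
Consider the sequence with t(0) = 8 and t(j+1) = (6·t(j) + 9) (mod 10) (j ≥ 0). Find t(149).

9

Computing terms: t(0) = 8,  t(1) = 7,  t(2) = 1,  t(3) = 5,  t(4) = 9,  t(5) = 3,  t(6) = 7.
Since t(6) = t(1) = 7, the sequence is eventually periodic: after a pre-period of length 1 it cycles with period 5.
For j ≥ 1, t(j) depends only on (j - 1) mod 5. (149 - 1) mod 5 = 3, so t(149) = t(4) = 9.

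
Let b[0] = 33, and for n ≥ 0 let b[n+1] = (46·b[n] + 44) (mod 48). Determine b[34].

20

b[0] = 33,  b[1] = 26,  b[2] = 40,  b[3] = 12,  b[4] = 20,  b[5] = 4,  b[6] = 36,  b[7] = 20.
Since b[7] = b[4] = 20, the sequence is eventually periodic: after a pre-period of length 4 it cycles with period 3.
For n ≥ 4, b[n] depends only on (n - 4) mod 3. (34 - 4) mod 3 = 0, so b[34] = b[4] = 20.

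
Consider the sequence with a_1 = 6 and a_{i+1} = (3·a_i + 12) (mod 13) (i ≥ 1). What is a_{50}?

a_1 = 6, a_2 = 4, a_3 = 11, a_4 = 6.
Since a_4 = a_1 = 6, the sequence is periodic with period 3.
So a_{50} = a_{1 + ((50-1) mod 3)} = a_2 = 4.

4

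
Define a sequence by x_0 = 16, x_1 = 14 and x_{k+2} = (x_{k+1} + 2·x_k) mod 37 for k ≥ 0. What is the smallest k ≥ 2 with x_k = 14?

Computing terms: x_0 = 16; x_1 = 14; x_2 = 9; x_3 = 0; x_4 = 18; x_5 = 18; x_6 = 17; x_7 = 16; x_8 = 13; x_9 = 8; x_{10} = 34; x_{11} = 13; x_{12} = 7; x_{13} = 33; x_{14} = 10; x_{15} = 2; x_{16} = 22; x_{17} = 26; x_{18} = 33; x_{19} = 11; x_{20} = 3; x_{21} = 25; x_{22} = 31; x_{23} = 7; x_{24} = 32; x_{25} = 9; x_{26} = 36; x_{27} = 17; x_{28} = 15; x_{29} = 12; x_{30} = 5; x_{31} = 29; x_{32} = 2; x_{33} = 23; x_{34} = 27; x_{35} = 36; x_{36} = 16; x_{37} = 14.
The sequence repeats with period 36.
The value 14 next appears (with k ≥ 2) at x_{37}.

37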